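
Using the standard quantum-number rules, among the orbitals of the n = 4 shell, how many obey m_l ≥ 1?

Go through l = 0, …, 3 (the values permitted for n = 4).
Contributions: l=1 → 1; l=2 → 2; l=3 → 3.
Total orbitals: 1 + 2 + 3 = 6.

6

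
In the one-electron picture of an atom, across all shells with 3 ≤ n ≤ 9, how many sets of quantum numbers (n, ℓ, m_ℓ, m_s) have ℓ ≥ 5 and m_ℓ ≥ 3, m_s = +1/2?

40

For each n in the range, tally the orbitals obeying ℓ ≥ 5 and m_ℓ ≥ 3:
n=6 → 3; n=7 → 7; n=8 → 12; n=9 → 18.
Orbitals: 3 + 7 + 12 + 18 = 40. With m_s fixed to +1/2 there is one state per orbital, so 40 states.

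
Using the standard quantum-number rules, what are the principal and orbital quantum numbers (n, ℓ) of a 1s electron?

The leading integer gives n = 1; the letter 's' means ℓ = 0.

n = 1, ℓ = 0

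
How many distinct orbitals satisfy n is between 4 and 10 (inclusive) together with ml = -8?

Treat each shell separately and count matching orbitals:
n=9 → 1; n=10 → 2.
Total orbitals: 1 + 2 = 3.

3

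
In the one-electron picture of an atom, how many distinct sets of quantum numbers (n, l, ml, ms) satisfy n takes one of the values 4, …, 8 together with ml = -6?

Go shell by shell, enumerating (l, ml) with ml = -6:
n=7 → 1; n=8 → 2.
Orbitals: 1 + 2 = 3. Including both spin states (ms = ±1/2) gives 2 × 3 = 6 states.

6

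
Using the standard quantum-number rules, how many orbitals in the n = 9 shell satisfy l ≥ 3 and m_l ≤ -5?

10

With n = 9 the allowed l are 0, 1, …, 8.
Orbitals with l ≥ 3 and m_l ≤ -5, by l: l=5 → 1; l=6 → 2; l=7 → 3; l=8 → 4.
Total orbitals: 1 + 2 + 3 + 4 = 10.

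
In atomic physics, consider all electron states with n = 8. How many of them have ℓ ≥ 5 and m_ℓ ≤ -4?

18

Contributions: ℓ=5 → 2; ℓ=6 → 3; ℓ=7 → 4.
Orbitals: 2 + 3 + 4 = 9. Each orbital carries two spin states, so 9 × 2 = 18 states.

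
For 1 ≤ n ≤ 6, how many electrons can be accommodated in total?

182

Total orbitals = 1² + 2² + 3² + 4² + 5² + 6² = 91. Doubling for spin gives 182 electrons.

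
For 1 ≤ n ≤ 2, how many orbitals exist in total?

Total orbitals = 1² + 2² = 5.

5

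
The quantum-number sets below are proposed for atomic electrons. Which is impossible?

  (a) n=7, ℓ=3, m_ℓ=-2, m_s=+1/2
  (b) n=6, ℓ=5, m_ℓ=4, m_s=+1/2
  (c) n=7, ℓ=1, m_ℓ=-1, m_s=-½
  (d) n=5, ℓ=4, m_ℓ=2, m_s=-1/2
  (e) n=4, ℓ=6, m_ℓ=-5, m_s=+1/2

(e) has ℓ = 6 ≥ n = 4, violating 0 ≤ ℓ ≤ n−1.
The remaining sets (a), (b), (c), (d) satisfy all four rules.

(e)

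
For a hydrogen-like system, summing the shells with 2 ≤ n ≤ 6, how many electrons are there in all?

180

Shell n has n² orbitals: 2²=4 + 3²=9 + 4²=16 + 5²=25 + 6²=36 = 90 orbitals.
Two spin states per orbital: 2 × 90 = 180 electrons.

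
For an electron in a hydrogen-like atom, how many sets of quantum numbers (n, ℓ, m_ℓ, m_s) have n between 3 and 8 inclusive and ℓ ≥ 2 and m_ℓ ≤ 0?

Count contributing orbitals for each principal shell:
n=3 → 3; n=4 → 7; n=5 → 12; n=6 → 18; n=7 → 25; n=8 → 33.
Orbitals: 3 + 7 + 12 + 18 + 25 + 33 = 98. Including both spin states (m_s = ±1/2) gives 2 × 98 = 196 states.

196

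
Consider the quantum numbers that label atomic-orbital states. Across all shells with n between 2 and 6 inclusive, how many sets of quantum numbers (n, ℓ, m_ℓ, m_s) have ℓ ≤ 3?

122

Per-shell orbital counts meeting the constraint:
n=2 → 4; n=3 → 9; n=4 → 16; n=5 → 16; n=6 → 16.
Orbitals: 4 + 9 + 16 + 16 + 16 = 61. Including both spin states (m_s = ±1/2) gives 2 × 61 = 122 states.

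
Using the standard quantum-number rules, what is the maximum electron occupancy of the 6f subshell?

14

A subshell with l = 3 has 2l+1 = 7 orbitals, each holding 2 electrons (spin ±1/2), so 7 × 2 = 14.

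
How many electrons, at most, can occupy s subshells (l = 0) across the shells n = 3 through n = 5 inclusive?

An s subshell (l = 0) exists for every n ≥ 1, so shells n = 3, 4, 5 each contribute one — 3 subshells.
Since each s subshell holds 2(2·0+1) = 2 electrons, the total is 3 × 2 = 6.

6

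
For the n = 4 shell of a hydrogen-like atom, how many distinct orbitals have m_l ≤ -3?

Contributions: l=3 → 1.
Total orbitals: 1.

1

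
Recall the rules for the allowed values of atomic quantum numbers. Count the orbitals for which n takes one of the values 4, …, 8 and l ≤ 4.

Count contributing orbitals for each principal shell:
n=4 → 16; n=5 → 25; n=6 → 25; n=7 → 25; n=8 → 25.
Total orbitals: 16 + 25 + 25 + 25 + 25 = 116.

116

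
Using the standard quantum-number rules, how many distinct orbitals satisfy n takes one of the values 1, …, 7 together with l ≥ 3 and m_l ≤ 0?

Work shell by shell — for each n, count the (l, m_l) pairs that satisfy l ≥ 3 and m_l ≤ 0:
n=4 → 4; n=5 → 9; n=6 → 15; n=7 → 22.
Total orbitals: 4 + 9 + 15 + 22 = 50.

50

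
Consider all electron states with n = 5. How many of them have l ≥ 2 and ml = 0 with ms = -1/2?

3

Go through l = 0, …, 4 (the values permitted for n = 5).
The (l, ml) pairs meeting l ≥ 2 and ml = 0 give: l=2 → 1; l=3 → 1; l=4 → 1.
Orbitals: 1 + 1 + 1 = 3. With ms fixed to a single value there is one state per orbital, giving 3 states.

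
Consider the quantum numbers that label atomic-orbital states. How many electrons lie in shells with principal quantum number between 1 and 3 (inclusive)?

Shell n has n² orbitals: 1²=1 + 2²=4 + 3²=9 = 14 orbitals.
Two spin states per orbital: 2 × 14 = 28 electrons.

28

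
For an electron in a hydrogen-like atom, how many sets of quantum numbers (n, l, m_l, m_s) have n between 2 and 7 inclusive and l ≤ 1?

Treat each shell separately and count matching orbitals:
n=2 → 4; n=3 → 4; n=4 → 4; n=5 → 4; n=6 → 4; n=7 → 4.
Orbitals: 4 + 4 + 4 + 4 + 4 + 4 = 24. Including both spin states (m_s = ±1/2) gives 2 × 24 = 48 states.

48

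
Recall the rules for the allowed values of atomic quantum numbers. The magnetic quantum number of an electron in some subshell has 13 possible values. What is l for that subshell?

l = 6

m_l ranges over 2l+1 integers, so 2l+1 = 13 ⇒ l = 6.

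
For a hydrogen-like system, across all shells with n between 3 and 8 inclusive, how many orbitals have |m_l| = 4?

20

Per-shell orbital counts meeting the constraint:
n=5 → 2; n=6 → 4; n=7 → 6; n=8 → 8.
Total orbitals: 2 + 4 + 6 + 8 = 20.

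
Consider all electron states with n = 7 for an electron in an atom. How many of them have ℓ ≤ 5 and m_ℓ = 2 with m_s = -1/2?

4

For n = 7, ℓ ranges over 0 … 6.
Contributions: ℓ=2 → 1; ℓ=3 → 1; ℓ=4 → 1; ℓ=5 → 1.
Orbitals: 1 + 1 + 1 + 1 = 4. With m_s fixed to a single value there is one state per orbital, giving 4 states.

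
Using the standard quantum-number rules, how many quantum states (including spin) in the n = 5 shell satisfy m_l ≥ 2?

Per l-value: l=2 → 1; l=3 → 2; l=4 → 3.
Orbitals: 1 + 2 + 3 = 6. Each orbital carries two spin states, so 6 × 2 = 12 states.

12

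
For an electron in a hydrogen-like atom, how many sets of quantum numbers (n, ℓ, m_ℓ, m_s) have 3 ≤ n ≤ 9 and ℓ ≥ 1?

546

Work shell by shell — for each n, count the (ℓ, m_ℓ) pairs that satisfy ℓ ≥ 1:
n=3 → 8; n=4 → 15; n=5 → 24; n=6 → 35; n=7 → 48; n=8 → 63; n=9 → 80.
Orbitals: 8 + 15 + 24 + 35 + 48 + 63 + 80 = 273. Including both spin states (m_s = ±1/2) gives 2 × 273 = 546 states.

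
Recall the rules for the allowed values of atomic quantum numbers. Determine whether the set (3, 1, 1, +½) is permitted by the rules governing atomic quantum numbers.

Valid

n = 3 is a positive integer. ℓ = 1 satisfies 0 ≤ ℓ ≤ n−1 = 2. m_ℓ = 1 lies in the range −ℓ … +ℓ (here −1 … 1). m_s = +1/2 is one of ±1/2.
All four constraints are satisfied.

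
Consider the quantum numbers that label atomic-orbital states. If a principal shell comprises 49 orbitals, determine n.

n = 7

n² = 49 ⇒ n = 7.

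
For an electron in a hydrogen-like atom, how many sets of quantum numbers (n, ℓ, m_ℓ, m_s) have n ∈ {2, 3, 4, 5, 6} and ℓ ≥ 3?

100

Work shell by shell — for each n, count the (ℓ, m_ℓ) pairs that satisfy ℓ ≥ 3:
n=4 → 7; n=5 → 16; n=6 → 27.
Orbitals: 7 + 16 + 27 = 50. Including both spin states (m_s = ±1/2) gives 2 × 50 = 100 states.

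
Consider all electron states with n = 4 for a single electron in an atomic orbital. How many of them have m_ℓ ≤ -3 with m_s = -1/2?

1

Orbitals with m_ℓ ≤ -3, by ℓ: ℓ=3 → 1.
Orbitals: 1. With m_s fixed to a single value there is one state per orbital, giving 1 state.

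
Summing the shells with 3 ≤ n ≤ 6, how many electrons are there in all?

172

Shell n has n² orbitals: 3²=9 + 4²=16 + 5²=25 + 6²=36 = 86 orbitals.
Two spin states per orbital: 2 × 86 = 172 electrons.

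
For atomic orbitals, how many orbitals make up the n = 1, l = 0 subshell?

1

A subshell has 2l+1 orbitals; with l = 0, that's 1.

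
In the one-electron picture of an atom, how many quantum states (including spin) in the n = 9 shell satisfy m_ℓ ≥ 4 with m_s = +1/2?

For n = 9, ℓ ranges over 0 … 8.
Orbitals with m_ℓ ≥ 4, by ℓ: ℓ=4 → 1; ℓ=5 → 2; ℓ=6 → 3; ℓ=7 → 4; ℓ=8 → 5.
Orbitals: 1 + 2 + 3 + 4 + 5 = 15. With m_s fixed to a single value there is one state per orbital, giving 15 states.

15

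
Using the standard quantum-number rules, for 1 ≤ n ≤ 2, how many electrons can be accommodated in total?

10

Total orbitals = 1² + 2² = 5. Doubling for spin gives 10 electrons.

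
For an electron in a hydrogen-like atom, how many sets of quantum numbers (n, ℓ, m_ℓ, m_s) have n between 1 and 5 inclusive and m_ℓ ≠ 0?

80

Count contributing orbitals for each principal shell:
n=2 → 2; n=3 → 6; n=4 → 12; n=5 → 20.
Orbitals: 2 + 6 + 12 + 20 = 40. Including both spin states (m_s = ±1/2) gives 2 × 40 = 80 states.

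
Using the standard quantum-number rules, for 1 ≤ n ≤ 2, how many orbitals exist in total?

Total orbitals = 1² + 2² = 5.

5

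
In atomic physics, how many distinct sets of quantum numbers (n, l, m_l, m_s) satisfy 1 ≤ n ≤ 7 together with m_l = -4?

Count contributing orbitals for each principal shell:
n=5 → 1; n=6 → 2; n=7 → 3.
Orbitals: 1 + 2 + 3 = 6. Including both spin states (m_s = ±1/2) gives 2 × 6 = 12 states.

12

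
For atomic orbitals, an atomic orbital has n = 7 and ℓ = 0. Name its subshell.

7s

ℓ = 0 corresponds to the letter 's', so the subshell is 7s.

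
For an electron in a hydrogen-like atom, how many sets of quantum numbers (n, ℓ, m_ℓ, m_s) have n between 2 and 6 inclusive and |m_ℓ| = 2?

Work shell by shell — for each n, count the (ℓ, m_ℓ) pairs that satisfy |m_ℓ| = 2:
n=3 → 2; n=4 → 4; n=5 → 6; n=6 → 8.
Orbitals: 2 + 4 + 6 + 8 = 20. Including both spin states (m_s = ±1/2) gives 2 × 20 = 40 states.

40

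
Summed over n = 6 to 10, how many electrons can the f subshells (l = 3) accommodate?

70

An f subshell (l = 3) exists for every n ≥ 4, so shells n = 6, 7, 8, 9, 10 each contribute one — 5 subshells.
Since each f subshell holds 2(2·3+1) = 14 electrons, the total is 5 × 14 = 70.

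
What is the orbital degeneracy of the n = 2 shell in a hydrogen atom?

4

The n = 2 shell contains n² = 2² = 4 orbitals.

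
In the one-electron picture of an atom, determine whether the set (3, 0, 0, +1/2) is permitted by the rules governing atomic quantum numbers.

Allowed

n = 3 is a positive integer. ℓ = 0 satisfies 0 ≤ ℓ ≤ n−1 = 2. m_ℓ = 0 lies in the range −ℓ … +ℓ (here 0). m_s = +1/2 is one of ±1/2.
All four constraints are satisfied.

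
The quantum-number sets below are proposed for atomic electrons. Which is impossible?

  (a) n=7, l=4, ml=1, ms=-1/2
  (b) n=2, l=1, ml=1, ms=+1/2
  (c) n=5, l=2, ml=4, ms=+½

(c) has |ml| = 4 > l = 2, violating −l ≤ ml ≤ l.
The remaining sets (a), (b) satisfy all four rules.

(c)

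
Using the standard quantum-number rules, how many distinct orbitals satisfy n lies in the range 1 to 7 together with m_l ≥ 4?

10

Count contributing orbitals for each principal shell:
n=5 → 1; n=6 → 3; n=7 → 6.
Total orbitals: 1 + 3 + 6 = 10.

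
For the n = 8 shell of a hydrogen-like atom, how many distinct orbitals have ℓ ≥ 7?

For n = 8, ℓ ranges over 0 … 7.
Per ℓ-value: ℓ=7 → 15.
Total orbitals: 15.

15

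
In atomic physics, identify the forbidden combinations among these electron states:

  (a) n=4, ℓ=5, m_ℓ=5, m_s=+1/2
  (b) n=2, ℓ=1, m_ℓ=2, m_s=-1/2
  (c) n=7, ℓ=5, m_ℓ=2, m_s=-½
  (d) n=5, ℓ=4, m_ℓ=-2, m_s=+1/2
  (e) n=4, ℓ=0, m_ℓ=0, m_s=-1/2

(a) and (b)

(a) has ℓ = 5 ≥ n = 4, violating 0 ≤ ℓ ≤ n−1.
(b) has |m_ℓ| = 2 > ℓ = 1, violating −ℓ ≤ m_ℓ ≤ ℓ.
The remaining sets (c), (d), (e) satisfy all four rules.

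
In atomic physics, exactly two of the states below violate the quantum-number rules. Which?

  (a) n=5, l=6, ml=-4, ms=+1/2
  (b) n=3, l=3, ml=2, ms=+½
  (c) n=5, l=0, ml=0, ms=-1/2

(a) has l = 6 ≥ n = 5, violating 0 ≤ l ≤ n−1.
(b) has l = 3 ≥ n = 3, violating 0 ≤ l ≤ n−1.
The remaining set (c) satisfies all four rules.

(a) and (b)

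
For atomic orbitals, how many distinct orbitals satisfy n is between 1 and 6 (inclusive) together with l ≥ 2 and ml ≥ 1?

For each n in the range, tally the orbitals obeying l ≥ 2 and ml ≥ 1:
n=3 → 2; n=4 → 5; n=5 → 9; n=6 → 14.
Total orbitals: 2 + 5 + 9 + 14 = 30.

30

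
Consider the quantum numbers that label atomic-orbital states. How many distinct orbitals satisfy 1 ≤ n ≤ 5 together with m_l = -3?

Work shell by shell — for each n, count the (l, m_l) pairs that satisfy m_l = -3:
n=4 → 1; n=5 → 2.
Total orbitals: 1 + 2 = 3.

3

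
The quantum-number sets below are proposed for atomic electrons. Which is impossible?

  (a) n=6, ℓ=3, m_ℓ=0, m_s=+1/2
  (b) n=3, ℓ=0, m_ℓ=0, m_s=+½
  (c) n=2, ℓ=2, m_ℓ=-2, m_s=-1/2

(c)

(c) has ℓ = 2 ≥ n = 2, violating 0 ≤ ℓ ≤ n−1.
The remaining sets (a), (b) satisfy all four rules.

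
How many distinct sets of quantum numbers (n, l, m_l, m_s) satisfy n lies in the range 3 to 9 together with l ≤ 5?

Per-shell orbital counts meeting the constraint:
n=3 → 9; n=4 → 16; n=5 → 25; n=6 → 36; n=7 → 36; n=8 → 36; n=9 → 36.
Orbitals: 9 + 16 + 25 + 36 + 36 + 36 + 36 = 194. Including both spin states (m_s = ±1/2) gives 2 × 194 = 388 states.

388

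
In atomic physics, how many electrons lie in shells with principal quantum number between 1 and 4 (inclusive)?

Shell n has n² orbitals: 1²=1 + 2²=4 + 3²=9 + 4²=16 = 30 orbitals.
Two spin states per orbital: 2 × 30 = 60 electrons.

60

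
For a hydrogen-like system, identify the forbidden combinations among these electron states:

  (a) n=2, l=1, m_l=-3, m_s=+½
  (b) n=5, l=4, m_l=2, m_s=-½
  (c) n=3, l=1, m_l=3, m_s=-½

(a) and (c)

(a) has |m_l| = 3 > l = 1, violating −l ≤ m_l ≤ l.
(c) has |m_l| = 3 > l = 1, violating −l ≤ m_l ≤ l.
The remaining set (b) satisfies all four rules.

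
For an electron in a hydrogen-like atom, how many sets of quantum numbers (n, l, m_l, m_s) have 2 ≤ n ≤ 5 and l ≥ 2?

76

Treat each shell separately and count matching orbitals:
n=3 → 5; n=4 → 12; n=5 → 21.
Orbitals: 5 + 12 + 21 = 38. Including both spin states (m_s = ±1/2) gives 2 × 38 = 76 states.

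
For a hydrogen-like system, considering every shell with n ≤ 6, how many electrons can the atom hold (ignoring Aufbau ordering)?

182

Total orbitals = 1² + 2² + 3² + 4² + 5² + 6² = 91. Doubling for spin gives 182 electrons.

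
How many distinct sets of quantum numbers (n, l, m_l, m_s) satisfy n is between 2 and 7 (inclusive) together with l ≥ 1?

266

For each n in the range, tally the orbitals obeying l ≥ 1:
n=2 → 3; n=3 → 8; n=4 → 15; n=5 → 24; n=6 → 35; n=7 → 48.
Orbitals: 3 + 8 + 15 + 24 + 35 + 48 = 133. Including both spin states (m_s = ±1/2) gives 2 × 133 = 266 states.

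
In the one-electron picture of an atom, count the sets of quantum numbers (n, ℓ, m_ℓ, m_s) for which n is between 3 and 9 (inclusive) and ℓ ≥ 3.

434

Treat each shell separately and count matching orbitals:
n=4 → 7; n=5 → 16; n=6 → 27; n=7 → 40; n=8 → 55; n=9 → 72.
Orbitals: 7 + 16 + 27 + 40 + 55 + 72 = 217. Including both spin states (m_s = ±1/2) gives 2 × 217 = 434 states.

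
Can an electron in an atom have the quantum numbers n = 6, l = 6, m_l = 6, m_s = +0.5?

Not allowed

The orbital quantum number must satisfy 0 ≤ l ≤ n−1. With n = 6 the allowed l values are 0, 1, 2, 3, 4, 5, so l = 6 is out of range.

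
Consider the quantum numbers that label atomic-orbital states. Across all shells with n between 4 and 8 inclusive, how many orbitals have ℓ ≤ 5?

Work shell by shell — for each n, count the (ℓ, m_ℓ) pairs that satisfy ℓ ≤ 5:
n=4 → 16; n=5 → 25; n=6 → 36; n=7 → 36; n=8 → 36.
Total orbitals: 16 + 25 + 36 + 36 + 36 = 149.

149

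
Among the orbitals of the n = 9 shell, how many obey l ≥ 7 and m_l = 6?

With n = 9 the allowed l are 0, 1, …, 8.
Orbitals with l ≥ 7 and m_l = 6, by l: l=7 → 1; l=8 → 1.
Total orbitals: 1 + 1 = 2.

2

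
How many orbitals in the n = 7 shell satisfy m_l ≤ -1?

21

For n = 7, l ranges over 0 … 6.
Contributions: l=1 → 1; l=2 → 2; l=3 → 3; l=4 → 4; l=5 → 5; l=6 → 6.
Total orbitals: 1 + 2 + 3 + 4 + 5 + 6 = 21.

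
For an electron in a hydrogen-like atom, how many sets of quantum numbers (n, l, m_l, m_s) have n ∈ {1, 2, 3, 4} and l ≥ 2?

34

Work shell by shell — for each n, count the (l, m_l) pairs that satisfy l ≥ 2:
n=3 → 5; n=4 → 12.
Orbitals: 5 + 12 = 17. Including both spin states (m_s = ±1/2) gives 2 × 17 = 34 states.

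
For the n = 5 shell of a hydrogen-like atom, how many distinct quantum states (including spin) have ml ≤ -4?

The (l, ml) pairs meeting ml ≤ -4 give: l=4 → 1.
Orbitals: 1. Each orbital carries two spin states, so 1 × 2 = 2 states.

2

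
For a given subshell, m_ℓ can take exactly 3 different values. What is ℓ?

ℓ = 1 (p)

m_ℓ ranges over 2ℓ+1 integers, so 2ℓ+1 = 3 ⇒ ℓ = 1.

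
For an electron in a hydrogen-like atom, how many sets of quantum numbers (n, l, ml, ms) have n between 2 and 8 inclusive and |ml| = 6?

12

Treat each shell separately and count matching orbitals:
n=7 → 2; n=8 → 4.
Orbitals: 2 + 4 = 6. Including both spin states (ms = ±1/2) gives 2 × 6 = 12 states.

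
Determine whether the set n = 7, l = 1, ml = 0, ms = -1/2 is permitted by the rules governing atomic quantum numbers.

n = 7 is a positive integer. l = 1 satisfies 0 ≤ l ≤ n−1 = 6. ml = 0 lies in the range −l … +l (here −1 … 1). ms = -1/2 is one of ±1/2.
All four constraints are satisfied.

Yes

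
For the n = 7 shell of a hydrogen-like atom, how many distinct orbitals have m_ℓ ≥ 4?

6

Go through ℓ = 0, …, 6 (the values permitted for n = 7).
Orbitals with m_ℓ ≥ 4, by ℓ: ℓ=4 → 1; ℓ=5 → 2; ℓ=6 → 3.
Total orbitals: 1 + 2 + 3 = 6.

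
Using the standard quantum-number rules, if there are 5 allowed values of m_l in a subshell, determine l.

m_l ranges over 2l+1 integers, so 2l+1 = 5 ⇒ l = 2.

l = 2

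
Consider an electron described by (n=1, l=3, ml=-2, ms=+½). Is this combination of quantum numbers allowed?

The orbital quantum number must satisfy 0 ≤ l ≤ n−1. With n = 1 the allowed l values are 0, so l = 3 is out of range.

Not allowed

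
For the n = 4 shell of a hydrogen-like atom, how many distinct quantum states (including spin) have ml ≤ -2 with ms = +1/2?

3

For n = 4, l ranges over 0 … 3.
Orbitals with ml ≤ -2, by l: l=2 → 1; l=3 → 2.
Orbitals: 1 + 2 = 3. With ms fixed to a single value there is one state per orbital, giving 3 states.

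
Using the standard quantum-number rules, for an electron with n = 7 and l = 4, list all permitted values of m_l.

-4, -3, -2, -1, 0, 1, 2, 3, 4

m_l takes every integer from −l to +l. With l = 4 that gives the 9 values -4, -3, -2, -1, 0, 1, 2, 3, 4.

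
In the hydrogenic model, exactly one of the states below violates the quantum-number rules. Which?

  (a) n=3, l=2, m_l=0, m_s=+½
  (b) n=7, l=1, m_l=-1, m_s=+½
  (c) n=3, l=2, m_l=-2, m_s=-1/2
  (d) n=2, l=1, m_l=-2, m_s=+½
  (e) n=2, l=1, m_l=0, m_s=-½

(d)

(d) has |m_l| = 2 > l = 1, violating −l ≤ m_l ≤ l.
The remaining sets (a), (b), (c), (e) satisfy all four rules.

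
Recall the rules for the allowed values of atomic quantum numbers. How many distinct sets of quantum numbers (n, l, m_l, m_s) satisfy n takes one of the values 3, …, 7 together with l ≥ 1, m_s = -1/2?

130

Count contributing orbitals for each principal shell:
n=3 → 8; n=4 → 15; n=5 → 24; n=6 → 35; n=7 → 48.
Orbitals: 8 + 15 + 24 + 35 + 48 = 130. With m_s fixed to -1/2 there is one state per orbital, so 130 states.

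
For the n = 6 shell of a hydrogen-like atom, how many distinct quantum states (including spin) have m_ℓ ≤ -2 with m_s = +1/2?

Contributions: ℓ=2 → 1; ℓ=3 → 2; ℓ=4 → 3; ℓ=5 → 4.
Orbitals: 1 + 2 + 3 + 4 = 10. With m_s fixed to a single value there is one state per orbital, giving 10 states.

10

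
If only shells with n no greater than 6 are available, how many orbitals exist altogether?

Total orbitals = 1² + 2² + 3² + 4² + 5² + 6² = 91.

91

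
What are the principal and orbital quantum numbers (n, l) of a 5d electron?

The leading integer gives n = 5; the letter 'd' means l = 2.

n = 5, l = 2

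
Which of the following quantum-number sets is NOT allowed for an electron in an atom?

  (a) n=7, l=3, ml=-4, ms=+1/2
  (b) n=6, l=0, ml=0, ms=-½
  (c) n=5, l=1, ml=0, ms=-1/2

(a) has |ml| = 4 > l = 3, violating −l ≤ ml ≤ l.
The remaining sets (b), (c) satisfy all four rules.

(a)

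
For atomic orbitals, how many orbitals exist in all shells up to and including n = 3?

Total orbitals = 1² + 2² + 3² = 14.

14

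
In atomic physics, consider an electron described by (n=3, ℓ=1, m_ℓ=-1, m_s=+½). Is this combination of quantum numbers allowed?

n = 3 is a positive integer. ℓ = 1 satisfies 0 ≤ ℓ ≤ n−1 = 2. m_ℓ = -1 lies in the range −ℓ … +ℓ (here −1 … 1). m_s = +1/2 is one of ±1/2.
All four constraints are satisfied.

Yes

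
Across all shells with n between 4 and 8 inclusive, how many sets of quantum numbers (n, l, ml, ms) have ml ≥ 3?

70

Go shell by shell, enumerating (l, ml) with ml ≥ 3:
n=4 → 1; n=5 → 3; n=6 → 6; n=7 → 10; n=8 → 15.
Orbitals: 1 + 3 + 6 + 10 + 15 = 35. Including both spin states (ms = ±1/2) gives 2 × 35 = 70 states.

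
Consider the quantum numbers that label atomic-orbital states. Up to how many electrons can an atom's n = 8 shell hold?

A shell holds 2n² electrons: 2 × 8² = 2 × 64 = 128.

128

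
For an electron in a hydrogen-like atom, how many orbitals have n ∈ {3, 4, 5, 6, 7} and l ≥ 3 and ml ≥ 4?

Per-shell orbital counts meeting the constraint:
n=5 → 1; n=6 → 3; n=7 → 6.
Total orbitals: 1 + 3 + 6 = 10.

10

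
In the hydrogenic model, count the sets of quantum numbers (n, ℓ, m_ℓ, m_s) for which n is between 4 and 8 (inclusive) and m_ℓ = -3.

Per-shell orbital counts meeting the constraint:
n=4 → 1; n=5 → 2; n=6 → 3; n=7 → 4; n=8 → 5.
Orbitals: 1 + 2 + 3 + 4 + 5 = 15. Including both spin states (m_s = ±1/2) gives 2 × 15 = 30 states.

30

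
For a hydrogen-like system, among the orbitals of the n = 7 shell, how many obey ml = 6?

With n = 7 the allowed l are 0, 1, …, 6.
Orbitals with ml = 6, by l: l=6 → 1.
Total orbitals: 1.

1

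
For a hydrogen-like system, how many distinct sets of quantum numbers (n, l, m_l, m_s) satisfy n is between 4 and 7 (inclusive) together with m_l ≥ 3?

40

Treat each shell separately and count matching orbitals:
n=4 → 1; n=5 → 3; n=6 → 6; n=7 → 10.
Orbitals: 1 + 3 + 6 + 10 = 20. Including both spin states (m_s = ±1/2) gives 2 × 20 = 40 states.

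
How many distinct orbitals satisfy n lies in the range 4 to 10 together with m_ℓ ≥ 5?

Count contributing orbitals for each principal shell:
n=6 → 1; n=7 → 3; n=8 → 6; n=9 → 10; n=10 → 15.
Total orbitals: 1 + 3 + 6 + 10 + 15 = 35.

35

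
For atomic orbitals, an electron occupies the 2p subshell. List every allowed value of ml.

-1, 0, 1

The 2p subshell has l = 1, and ml takes every integer from −l to +l. With l = 1 that gives the 3 values -1, 0, 1.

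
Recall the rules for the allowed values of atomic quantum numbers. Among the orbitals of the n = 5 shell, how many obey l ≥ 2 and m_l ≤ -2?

6

The n = 5 shell has l = 0 through 4; check each.
The (l, m_l) pairs meeting l ≥ 2 and m_l ≤ -2 give: l=2 → 1; l=3 → 2; l=4 → 3.
Total orbitals: 1 + 2 + 3 = 6.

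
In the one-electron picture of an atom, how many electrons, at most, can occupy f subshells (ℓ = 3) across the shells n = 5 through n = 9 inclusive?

An f subshell (ℓ = 3) exists for every n ≥ 4, so shells n = 5, 6, 7, 8, 9 each contribute one — 5 subshells.
Since each f subshell holds 2(2·3+1) = 14 electrons, the total is 5 × 14 = 70.

70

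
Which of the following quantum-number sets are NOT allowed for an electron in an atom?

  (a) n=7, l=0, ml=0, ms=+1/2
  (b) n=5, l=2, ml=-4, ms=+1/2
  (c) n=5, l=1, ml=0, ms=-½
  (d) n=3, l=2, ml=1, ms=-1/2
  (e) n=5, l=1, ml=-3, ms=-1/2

(b) has |ml| = 4 > l = 2, violating −l ≤ ml ≤ l.
(e) has |ml| = 3 > l = 1, violating −l ≤ ml ≤ l.
The remaining sets (a), (c), (d) satisfy all four rules.

(b) and (e)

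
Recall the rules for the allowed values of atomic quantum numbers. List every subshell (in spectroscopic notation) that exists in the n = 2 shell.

2s, 2p

For n = 2, ℓ runs from 0 to 1. In spectroscopic notation ℓ = 0,1,2,… ↔ s,p,d,f,g,h,i, so the subshells are 2s, 2p.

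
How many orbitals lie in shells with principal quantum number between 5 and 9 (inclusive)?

Shell n has n² orbitals: 5²=25 + 6²=36 + 7²=49 + 8²=64 + 9²=81 = 255 orbitals.

255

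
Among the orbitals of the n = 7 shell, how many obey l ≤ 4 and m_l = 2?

3

With n = 7 the allowed l are 0, 1, …, 6.
Per l-value: l=2 → 1; l=3 → 1; l=4 → 1.
Total orbitals: 1 + 1 + 1 = 3.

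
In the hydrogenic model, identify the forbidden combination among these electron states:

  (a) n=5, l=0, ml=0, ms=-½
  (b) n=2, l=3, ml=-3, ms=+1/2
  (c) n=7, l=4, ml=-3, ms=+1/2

(b) has l = 3 ≥ n = 2, violating 0 ≤ l ≤ n−1.
The remaining sets (a), (c) satisfy all four rules.

(b)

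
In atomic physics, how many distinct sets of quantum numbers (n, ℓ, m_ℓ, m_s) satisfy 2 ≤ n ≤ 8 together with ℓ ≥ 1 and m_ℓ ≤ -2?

112

Per-shell orbital counts meeting the constraint:
n=3 → 1; n=4 → 3; n=5 → 6; n=6 → 10; n=7 → 15; n=8 → 21.
Orbitals: 1 + 3 + 6 + 10 + 15 + 21 = 56. Including both spin states (m_s = ±1/2) gives 2 × 56 = 112 states.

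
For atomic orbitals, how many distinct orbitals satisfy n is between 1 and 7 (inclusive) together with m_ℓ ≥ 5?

Go shell by shell, enumerating (ℓ, m_ℓ) with m_ℓ ≥ 5:
n=6 → 1; n=7 → 3.
Total orbitals: 1 + 3 = 4.

4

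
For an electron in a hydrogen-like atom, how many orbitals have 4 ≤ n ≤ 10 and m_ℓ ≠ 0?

For each n in the range, tally the orbitals obeying m_ℓ ≠ 0:
n=4 → 12; n=5 → 20; n=6 → 30; n=7 → 42; n=8 → 56; n=9 → 72; n=10 → 90.
Total orbitals: 12 + 20 + 30 + 42 + 56 + 72 + 90 = 322.

322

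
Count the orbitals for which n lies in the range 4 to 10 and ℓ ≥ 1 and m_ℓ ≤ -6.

20

Count contributing orbitals for each principal shell:
n=7 → 1; n=8 → 3; n=9 → 6; n=10 → 10.
Total orbitals: 1 + 3 + 6 + 10 = 20.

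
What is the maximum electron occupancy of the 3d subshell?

A subshell with l = 2 has 2l+1 = 5 orbitals, each holding 2 electrons (spin ±1/2), so 5 × 2 = 10.

10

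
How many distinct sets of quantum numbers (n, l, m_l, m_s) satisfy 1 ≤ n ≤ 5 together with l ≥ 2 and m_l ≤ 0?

44

Per-shell orbital counts meeting the constraint:
n=3 → 3; n=4 → 7; n=5 → 12.
Orbitals: 3 + 7 + 12 = 22. Including both spin states (m_s = ±1/2) gives 2 × 22 = 44 states.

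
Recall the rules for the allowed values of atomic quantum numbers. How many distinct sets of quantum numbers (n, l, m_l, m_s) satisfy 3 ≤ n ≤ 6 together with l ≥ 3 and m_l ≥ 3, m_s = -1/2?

10

Count contributing orbitals for each principal shell:
n=4 → 1; n=5 → 3; n=6 → 6.
Orbitals: 1 + 3 + 6 = 10. With m_s fixed to -1/2 there is one state per orbital, so 10 states.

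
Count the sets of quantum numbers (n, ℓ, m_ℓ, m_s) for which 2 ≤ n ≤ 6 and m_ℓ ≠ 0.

140

Go shell by shell, enumerating (ℓ, m_ℓ) with m_ℓ ≠ 0:
n=2 → 2; n=3 → 6; n=4 → 12; n=5 → 20; n=6 → 30.
Orbitals: 2 + 6 + 12 + 20 + 30 = 70. Including both spin states (m_s = ±1/2) gives 2 × 70 = 140 states.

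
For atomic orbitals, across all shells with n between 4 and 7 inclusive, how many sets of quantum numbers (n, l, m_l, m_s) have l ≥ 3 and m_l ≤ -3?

Go shell by shell, enumerating (l, m_l) with l ≥ 3 and m_l ≤ -3:
n=4 → 1; n=5 → 3; n=6 → 6; n=7 → 10.
Orbitals: 1 + 3 + 6 + 10 = 20. Including both spin states (m_s = ±1/2) gives 2 × 20 = 40 states.

40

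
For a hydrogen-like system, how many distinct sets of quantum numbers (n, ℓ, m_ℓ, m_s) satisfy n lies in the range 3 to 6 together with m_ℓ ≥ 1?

68

Treat each shell separately and count matching orbitals:
n=3 → 3; n=4 → 6; n=5 → 10; n=6 → 15.
Orbitals: 3 + 6 + 10 + 15 = 34. Including both spin states (m_s = ±1/2) gives 2 × 34 = 68 states.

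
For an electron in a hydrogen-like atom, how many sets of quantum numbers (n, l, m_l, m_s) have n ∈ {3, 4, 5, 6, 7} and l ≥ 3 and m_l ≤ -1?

80

For each n in the range, tally the orbitals obeying l ≥ 3 and m_l ≤ -1:
n=4 → 3; n=5 → 7; n=6 → 12; n=7 → 18.
Orbitals: 3 + 7 + 12 + 18 = 40. Including both spin states (m_s = ±1/2) gives 2 × 40 = 80 states.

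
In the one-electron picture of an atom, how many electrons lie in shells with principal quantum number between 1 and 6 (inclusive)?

Shell n has n² orbitals: 1²=1 + 2²=4 + 3²=9 + 4²=16 + 5²=25 + 6²=36 = 91 orbitals.
Two spin states per orbital: 2 × 91 = 182 electrons.

182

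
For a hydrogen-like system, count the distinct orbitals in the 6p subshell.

A subshell has 2ℓ+1 orbitals; with ℓ = 1, that's 3.

3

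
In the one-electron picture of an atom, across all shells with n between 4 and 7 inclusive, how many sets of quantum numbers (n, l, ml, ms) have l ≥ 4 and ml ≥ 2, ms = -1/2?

Per-shell orbital counts meeting the constraint:
n=5 → 3; n=6 → 7; n=7 → 12.
Orbitals: 3 + 7 + 12 = 22. With ms fixed to -1/2 there is one state per orbital, so 22 states.

22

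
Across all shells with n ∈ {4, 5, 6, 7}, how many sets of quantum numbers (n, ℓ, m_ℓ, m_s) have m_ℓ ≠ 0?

Per-shell orbital counts meeting the constraint:
n=4 → 12; n=5 → 20; n=6 → 30; n=7 → 42.
Orbitals: 12 + 20 + 30 + 42 = 104. Including both spin states (m_s = ±1/2) gives 2 × 104 = 208 states.

208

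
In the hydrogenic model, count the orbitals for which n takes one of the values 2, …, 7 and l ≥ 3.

Count contributing orbitals for each principal shell:
n=4 → 7; n=5 → 16; n=6 → 27; n=7 → 40.
Total orbitals: 7 + 16 + 27 + 40 = 90.

90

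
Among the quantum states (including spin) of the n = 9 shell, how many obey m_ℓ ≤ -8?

2

Contributions: ℓ=8 → 1.
Orbitals: 1. Each orbital carries two spin states, so 1 × 2 = 2 states.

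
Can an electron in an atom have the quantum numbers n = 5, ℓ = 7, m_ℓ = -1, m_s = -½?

Not allowed

The orbital quantum number must satisfy 0 ≤ ℓ ≤ n−1. With n = 5 the allowed ℓ values are 0, 1, 2, 3, 4, so ℓ = 7 is out of range.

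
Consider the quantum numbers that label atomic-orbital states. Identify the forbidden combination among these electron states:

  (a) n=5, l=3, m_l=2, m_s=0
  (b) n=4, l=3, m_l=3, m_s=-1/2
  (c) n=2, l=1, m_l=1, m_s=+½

(a)

(a) has m_s = 0, but an electron's spin must be ±1/2.
The remaining sets (b), (c) satisfy all four rules.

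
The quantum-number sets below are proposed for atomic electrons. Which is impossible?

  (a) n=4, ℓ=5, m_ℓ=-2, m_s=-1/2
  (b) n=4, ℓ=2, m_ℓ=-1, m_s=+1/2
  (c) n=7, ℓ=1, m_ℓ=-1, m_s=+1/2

(a) has ℓ = 5 ≥ n = 4, violating 0 ≤ ℓ ≤ n−1.
The remaining sets (b), (c) satisfy all four rules.

(a)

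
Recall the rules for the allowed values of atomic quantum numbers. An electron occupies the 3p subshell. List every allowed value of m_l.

-1, 0, 1

The 3p subshell has l = 1, and m_l takes every integer from −l to +l. With l = 1 that gives the 3 values -1, 0, 1.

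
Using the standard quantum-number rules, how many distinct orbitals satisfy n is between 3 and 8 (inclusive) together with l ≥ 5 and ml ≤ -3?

22

Work shell by shell — for each n, count the (l, ml) pairs that satisfy l ≥ 5 and ml ≤ -3:
n=6 → 3; n=7 → 7; n=8 → 12.
Total orbitals: 3 + 7 + 12 = 22.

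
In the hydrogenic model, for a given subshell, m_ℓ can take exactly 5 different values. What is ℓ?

m_ℓ ranges over 2ℓ+1 integers, so 2ℓ+1 = 5 ⇒ ℓ = 2.

ℓ = 2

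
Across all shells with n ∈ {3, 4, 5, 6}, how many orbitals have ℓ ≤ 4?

For each n in the range, tally the orbitals obeying ℓ ≤ 4:
n=3 → 9; n=4 → 16; n=5 → 25; n=6 → 25.
Total orbitals: 9 + 16 + 25 + 25 = 75.

75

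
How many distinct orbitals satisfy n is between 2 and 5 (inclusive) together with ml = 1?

10

Work shell by shell — for each n, count the (l, ml) pairs that satisfy ml = 1:
n=2 → 1; n=3 → 2; n=4 → 3; n=5 → 4.
Total orbitals: 1 + 2 + 3 + 4 = 10.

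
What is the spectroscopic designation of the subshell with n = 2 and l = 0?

2s

l = 0 corresponds to the letter 's', so the subshell is 2s.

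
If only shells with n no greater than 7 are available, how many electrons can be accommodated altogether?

280

Total orbitals = 1² + 2² + 3² + 4² + 5² + 6² + 7² = 140. Doubling for spin gives 280 electrons.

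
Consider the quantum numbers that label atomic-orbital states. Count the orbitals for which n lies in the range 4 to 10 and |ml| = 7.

12

Treat each shell separately and count matching orbitals:
n=8 → 2; n=9 → 4; n=10 → 6.
Total orbitals: 2 + 4 + 6 = 12.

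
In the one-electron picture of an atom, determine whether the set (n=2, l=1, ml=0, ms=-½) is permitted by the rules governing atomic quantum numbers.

Valid

n = 2 is a positive integer. l = 1 satisfies 0 ≤ l ≤ n−1 = 1. ml = 0 lies in the range −l … +l (here −1 … 1). ms = -1/2 is one of ±1/2.
All four constraints are satisfied.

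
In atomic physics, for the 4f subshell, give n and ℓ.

n = 4, ℓ = 3

The leading integer gives n = 4; the letter 'f' means ℓ = 3.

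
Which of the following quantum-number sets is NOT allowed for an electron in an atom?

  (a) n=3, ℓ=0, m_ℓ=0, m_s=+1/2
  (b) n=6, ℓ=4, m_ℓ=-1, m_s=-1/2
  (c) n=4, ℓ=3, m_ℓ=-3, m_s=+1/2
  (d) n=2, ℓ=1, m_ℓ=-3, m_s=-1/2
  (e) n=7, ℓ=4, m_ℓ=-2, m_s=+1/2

(d) has |m_ℓ| = 3 > ℓ = 1, violating −ℓ ≤ m_ℓ ≤ ℓ.
The remaining sets (a), (b), (c), (e) satisfy all four rules.

(d)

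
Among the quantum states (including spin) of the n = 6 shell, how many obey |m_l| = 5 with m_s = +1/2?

The (l, m_l) pairs meeting |m_l| = 5 give: l=5 → 2.
Orbitals: 2. With m_s fixed to a single value there is one state per orbital, giving 2 states.

2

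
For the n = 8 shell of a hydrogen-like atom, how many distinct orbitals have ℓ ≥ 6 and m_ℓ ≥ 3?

9

Go through ℓ = 0, …, 7 (the values permitted for n = 8).
The (ℓ, m_ℓ) pairs meeting ℓ ≥ 6 and m_ℓ ≥ 3 give: ℓ=6 → 4; ℓ=7 → 5.
Total orbitals: 4 + 5 = 9.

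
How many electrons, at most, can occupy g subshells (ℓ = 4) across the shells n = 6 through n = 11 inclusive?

108

A g subshell (ℓ = 4) exists for every n ≥ 5, so shells n = 6, 7, 8, 9, 10, 11 each contribute one — 6 subshells.
Since each g subshell holds 2(2·4+1) = 18 electrons, the total is 6 × 18 = 108.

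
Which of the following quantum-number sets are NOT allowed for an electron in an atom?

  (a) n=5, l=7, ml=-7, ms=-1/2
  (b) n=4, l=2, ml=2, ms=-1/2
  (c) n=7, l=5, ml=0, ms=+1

(a) and (c)

(a) has l = 7 ≥ n = 5, violating 0 ≤ l ≤ n−1.
(c) has ms = +1, but an electron's spin must be ±1/2.
The remaining set (b) satisfies all four rules.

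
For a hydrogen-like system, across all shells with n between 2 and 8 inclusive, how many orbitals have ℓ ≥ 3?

Count contributing orbitals for each principal shell:
n=4 → 7; n=5 → 16; n=6 → 27; n=7 → 40; n=8 → 55.
Total orbitals: 7 + 16 + 27 + 40 + 55 = 145.

145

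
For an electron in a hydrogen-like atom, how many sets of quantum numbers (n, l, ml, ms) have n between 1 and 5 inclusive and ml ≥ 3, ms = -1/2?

Work shell by shell — for each n, count the (l, ml) pairs that satisfy ml ≥ 3:
n=4 → 1; n=5 → 3.
Orbitals: 1 + 3 = 4. With ms fixed to -1/2 there is one state per orbital, so 4 states.

4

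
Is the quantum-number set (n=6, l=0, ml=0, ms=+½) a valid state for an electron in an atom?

Yes

n = 6 is a positive integer. l = 0 satisfies 0 ≤ l ≤ n−1 = 5. ml = 0 lies in the range −l … +l (here 0). ms = +1/2 is one of ±1/2.
All four constraints are satisfied.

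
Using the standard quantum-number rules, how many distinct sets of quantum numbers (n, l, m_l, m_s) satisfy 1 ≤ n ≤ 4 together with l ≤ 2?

Per-shell orbital counts meeting the constraint:
n=1 → 1; n=2 → 4; n=3 → 9; n=4 → 9.
Orbitals: 1 + 4 + 9 + 9 = 23. Including both spin states (m_s = ±1/2) gives 2 × 23 = 46 states.

46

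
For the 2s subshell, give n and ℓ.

The leading integer gives n = 2; the letter 's' means ℓ = 0.

n = 2, ℓ = 0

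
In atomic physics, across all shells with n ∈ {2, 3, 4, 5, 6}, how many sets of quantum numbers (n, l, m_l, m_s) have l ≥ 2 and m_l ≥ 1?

Per-shell orbital counts meeting the constraint:
n=3 → 2; n=4 → 5; n=5 → 9; n=6 → 14.
Orbitals: 2 + 5 + 9 + 14 = 30. Including both spin states (m_s = ±1/2) gives 2 × 30 = 60 states.

60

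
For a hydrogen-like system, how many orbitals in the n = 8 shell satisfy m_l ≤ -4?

Per l-value: l=4 → 1; l=5 → 2; l=6 → 3; l=7 → 4.
Total orbitals: 1 + 2 + 3 + 4 = 10.

10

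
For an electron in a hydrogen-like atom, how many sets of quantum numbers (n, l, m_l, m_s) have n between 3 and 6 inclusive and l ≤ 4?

Count contributing orbitals for each principal shell:
n=3 → 9; n=4 → 16; n=5 → 25; n=6 → 25.
Orbitals: 9 + 16 + 25 + 25 = 75. Including both spin states (m_s = ±1/2) gives 2 × 75 = 150 states.

150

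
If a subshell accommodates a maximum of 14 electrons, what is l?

2(2l+1) = 14 ⇒ 2l+1 = 7 ⇒ l = 3.

l = 3 (f)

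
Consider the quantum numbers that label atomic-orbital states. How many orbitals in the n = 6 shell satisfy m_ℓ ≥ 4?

3

The n = 6 shell has ℓ = 0 through 5; check each.
Orbitals with m_ℓ ≥ 4, by ℓ: ℓ=4 → 1; ℓ=5 → 2.
Total orbitals: 1 + 2 = 3.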